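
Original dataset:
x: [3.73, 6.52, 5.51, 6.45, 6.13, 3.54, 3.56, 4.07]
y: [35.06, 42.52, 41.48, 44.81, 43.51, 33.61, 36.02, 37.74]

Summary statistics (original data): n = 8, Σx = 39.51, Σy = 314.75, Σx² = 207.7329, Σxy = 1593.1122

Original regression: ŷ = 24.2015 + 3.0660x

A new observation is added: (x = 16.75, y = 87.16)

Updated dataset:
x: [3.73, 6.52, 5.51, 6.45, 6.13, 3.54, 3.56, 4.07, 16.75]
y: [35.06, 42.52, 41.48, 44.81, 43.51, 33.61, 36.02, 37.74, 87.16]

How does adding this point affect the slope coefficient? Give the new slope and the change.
Adding the point moves β₁ from 3.0660 to 3.9577, i.e. it increases by 0.8917 (+29.1%).

x = 16.75 lies well outside the original x-range [3.54, 6.52] (x̄ ≈ 4.94), so this observation has high leverage and can move the slope substantially.

Step 1: Update the sums with the new point (n goes from 8 to 9)
Σx  = 39.51 + 16.75 = 56.26
Σy  = 314.75 + 87.16 = 401.91
Σx² = 207.7329 + 16.75² = 207.7329 + 280.5625 = 488.2954
Σxy = 1593.1122 + 16.75×87.16 = 1593.1122 + 1459.9300 = 3053.0422

Step 2: Recompute the slope with b₁ = (nΣxy − ΣxΣy) / (nΣx² − (Σx)²)
Numerator   = 9×3053.0422 − 56.26×401.91 = 27477.3798 − 22611.4566 = 4865.9232
Denominator = 9×488.2954 − 56.26² = 4394.6586 − 3165.1876 = 1229.4710
b₁(new) = 4865.9232 / 1229.4710 = 3.9577

(Same formula on the original sums: (8×1593.1122 − 39.51×314.75) / (8×207.7329 − 39.51²) = 309.1251 / 100.8231 = 3.0660, matching the given fit.)

Step 3: Change in slope
Δβ₁ = 3.9577 − 3.0660 = +0.8917
Relative change = +0.8917 / 3.0660 × 100% = +29.1%
→ the slope increases when the point is added.

Because the point sits above the extension of the original line at a high-leverage x, it tilts the fit up.
In practice: examine leverage (hᵢ) and Cook's distance rather than deleting it automatically; check such a point for data-entry or measurement error.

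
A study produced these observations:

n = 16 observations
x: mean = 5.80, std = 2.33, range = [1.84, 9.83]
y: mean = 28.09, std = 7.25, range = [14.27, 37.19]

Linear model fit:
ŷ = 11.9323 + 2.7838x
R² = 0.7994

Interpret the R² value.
The model explains 79.94% of the variance in y (R² = 0.7994), leaving 20.06% unexplained; the fit is strong.

R² (coefficient of determination) measures the proportion of variance in y explained by the regression model.

Here R² = 0.7994:
- Explained: 79.94% of the variation in y
- Unexplained (residual): 100% − 79.94% = 20.06%
- Rule of thumb (below 0.3 weak; 0.3 to below 0.7 moderate; 0.7 and above strong) → strong

Note: R² says nothing about causation, and a high R² does not by itself mean the linear form is appropriate — check the residuals.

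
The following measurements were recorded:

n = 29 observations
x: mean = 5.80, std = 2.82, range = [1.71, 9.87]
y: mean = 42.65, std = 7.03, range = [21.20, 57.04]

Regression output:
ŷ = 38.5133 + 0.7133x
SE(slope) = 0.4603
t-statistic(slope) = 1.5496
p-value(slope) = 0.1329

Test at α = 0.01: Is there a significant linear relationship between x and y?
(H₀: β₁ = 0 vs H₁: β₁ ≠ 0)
Fail to reject H₀: p-value = 0.1329 ≥ α = 0.01. The linear relationship is not significant at the 1% level.

Hypothesis test for the slope coefficient:

H₀: β₁ = 0 (no linear relationship)
H₁: β₁ ≠ 0 (linear relationship exists)

Test statistic: t = β̂₁ / SE(β̂₁) = 0.7133 / 0.4603 = 1.5496

p = 0.1329: how often a slope estimate this far from 0 (in SE units) would arise by chance if β₁ were truly 0.

Decision rule: reject H₀ if p-value < α.
p-value = 0.1329 ≥ α = 0.01 → fail to reject H₀.

At α = 0.01 the data do not provide convincing evidence of a nonzero slope.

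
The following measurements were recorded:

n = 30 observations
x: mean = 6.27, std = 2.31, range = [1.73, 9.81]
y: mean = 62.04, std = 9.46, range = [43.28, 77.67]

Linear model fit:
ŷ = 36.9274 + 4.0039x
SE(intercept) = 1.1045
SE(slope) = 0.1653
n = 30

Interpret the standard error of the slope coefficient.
SE(β̂₁) = 0.1653 is the estimated standard deviation of the slope estimate across repeated samples; relative to β̂₁ = 4.0039 that is 4.1%, a precise estimate.

SE(β̂₁) = s / √Sxx, where s is the residual standard deviation and Sxx = Σ(x − x̄)². It is the yardstick for how far β̂₁ = 4.0039 could plausibly be from the true slope.

Relative precision:
- SE / |β̂₁| = 0.1653 / 4.0039 = 4.1%
- Rule of thumb (under 20%: precise; 20% to under 50%: moderately precise; 50% or more: imprecise) → precise

Link to interval estimation: a confidence interval for β₁ is β̂₁ ± t* × 0.1653, so SE sets the half-width per unit of t*.

What drives SE(β̂₁): larger n (here n = 30) → smaller SE; more residual scatter → larger SE.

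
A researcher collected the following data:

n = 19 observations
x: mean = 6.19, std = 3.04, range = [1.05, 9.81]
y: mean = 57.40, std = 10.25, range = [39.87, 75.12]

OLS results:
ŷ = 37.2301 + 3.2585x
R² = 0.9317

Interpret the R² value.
About 93.17% of the variability in y is accounted for by the regression on x (R² = 0.9317) — a strong linear fit.

R² (coefficient of determination) measures the proportion of variance in y explained by the regression model.

Here R² = 0.9317:
- Explained: 93.17% of the variation in y
- Unexplained (residual): 100% − 93.17% = 6.83%
- Rule of thumb (below 0.3 weak; 0.3 to below 0.7 moderate; 0.7 and above strong) → strong

Calculation: R² = 1 − (SS_res / SS_tot), where SS_res is the sum of squared residuals and SS_tot the total sum of squares.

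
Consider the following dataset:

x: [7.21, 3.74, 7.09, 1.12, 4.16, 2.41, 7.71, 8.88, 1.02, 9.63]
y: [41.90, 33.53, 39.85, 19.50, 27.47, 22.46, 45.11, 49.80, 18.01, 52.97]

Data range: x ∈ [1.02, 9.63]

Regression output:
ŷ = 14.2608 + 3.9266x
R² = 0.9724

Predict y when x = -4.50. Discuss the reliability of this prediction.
ŷ = -3.4089 (extrapolation — x = -4.50 lies outside [1.02, 9.63], so reliability is low).

Prediction calculation:
ŷ = 14.2608 + 3.9266 × (-4.50)
ŷ = -3.4089

Reliability:
- Data range: x ∈ [1.02, 9.63]
- Prediction point: x = -4.50 is 5.52 units below the observed range → this is EXTRAPOLATION, not interpolation

Why that matters here:
- Real relationships often flatten, saturate, or turn nonlinear at extremes
- R² describes fit only over the sampled x values; it says nothing about behaviour beyond them
- The linear relationship may not hold outside the observed range

A defensible statement: 'if the linear trend continued to x = -4.50, y would be about -3.4089' — the premise is untested.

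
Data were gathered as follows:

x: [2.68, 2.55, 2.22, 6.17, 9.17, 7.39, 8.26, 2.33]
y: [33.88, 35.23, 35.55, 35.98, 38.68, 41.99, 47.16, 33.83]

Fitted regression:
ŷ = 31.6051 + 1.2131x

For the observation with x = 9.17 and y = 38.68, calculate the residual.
Residual = -4.0492

The residual is the difference between the actual value and the predicted value:

Residual = y - ŷ

Step 1: Calculate predicted value
ŷ = 31.6051 + 1.2131 × 9.17
ŷ = 42.7292

Step 2: Calculate residual
Residual = 38.68 - 42.7292
Residual = -4.0492

The residual is negative, so the observed y = 38.68 sits below the regression line (the line overestimates it by 4.0492).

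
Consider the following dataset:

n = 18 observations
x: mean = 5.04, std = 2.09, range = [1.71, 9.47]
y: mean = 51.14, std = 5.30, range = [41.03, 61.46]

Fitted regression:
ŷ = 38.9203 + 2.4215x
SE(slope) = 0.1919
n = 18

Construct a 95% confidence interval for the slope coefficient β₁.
The 95% CI for β₁ is (2.0147, 2.8283)

Confidence interval for the slope:

The 95% CI for β₁ is: β̂₁ ± t*(α/2, n-2) × SE(β̂₁)

Step 1: Find critical t-value
- Confidence level = 0.95
- Degrees of freedom = n - 2 = 18 - 2 = 16
- t*(α/2, 16) = 2.1199

Step 2: Calculate margin of error
Margin = 2.1199 × 0.1919 = 0.4068

Step 3: Construct interval
CI = 2.4215 ± 0.4068
CI = (2.0147, 2.8283)

Interpretation: each one-unit increase in x is associated with a change in mean y of between 2.0147 and 2.8283, with 95% confidence.
Since 0 is outside the interval, a two-sided test at α = 0.05 would reject H₀: β₁ = 0.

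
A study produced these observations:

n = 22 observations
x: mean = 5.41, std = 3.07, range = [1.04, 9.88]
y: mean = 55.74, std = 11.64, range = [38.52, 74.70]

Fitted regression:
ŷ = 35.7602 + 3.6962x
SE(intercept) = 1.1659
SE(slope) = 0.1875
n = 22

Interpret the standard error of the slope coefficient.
SE(slope) = 0.1875 measures the uncertainty in the estimated slope. The coefficient is estimated precisely (SE/|β̂₁| = 5.1%).

SE(β̂₁) = s / √Sxx, where s is the residual standard deviation and Sxx = Σ(x − x̄)². It is the yardstick for how far β̂₁ = 3.6962 could plausibly be from the true slope.

Relative precision:
- SE / |β̂₁| = 0.1875 / 3.6962 = 5.1%
- Rule of thumb (under 20%: precise; 20% to under 50%: moderately precise; 50% or more: imprecise) → precise

Link to interval estimation: a confidence interval for β₁ is β̂₁ ± t* × 0.1875, so SE sets the half-width per unit of t*.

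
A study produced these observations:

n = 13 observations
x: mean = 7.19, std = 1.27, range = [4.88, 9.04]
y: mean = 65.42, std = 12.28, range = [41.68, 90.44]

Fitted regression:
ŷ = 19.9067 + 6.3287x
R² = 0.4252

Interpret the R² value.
About 42.52% of the variability in y is accounted for by the regression on x (R² = 0.4252) — a moderate linear fit.

R² = 1 − SS_res/SS_tot compares the residual scatter to the total scatter of y about its mean.

Here R² = 0.4252:
- Explained: 42.52% of the variation in y
- Unexplained (residual): 100% − 42.52% = 57.48%
- Rule of thumb (below 0.3 weak; 0.3 to below 0.7 moderate; 0.7 and above strong) → moderate

Calculation: R² = 1 − (SS_res / SS_tot), where SS_res is the sum of squared residuals and SS_tot the total sum of squares.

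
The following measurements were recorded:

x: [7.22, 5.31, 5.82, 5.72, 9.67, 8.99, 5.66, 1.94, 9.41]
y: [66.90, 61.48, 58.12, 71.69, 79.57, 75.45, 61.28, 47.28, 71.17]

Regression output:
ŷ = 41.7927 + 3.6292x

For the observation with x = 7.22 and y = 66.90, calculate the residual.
Residual = -1.0955

The residual is the difference between the actual value and the predicted value:

Residual = y - ŷ

Step 1: Calculate predicted value
ŷ = 41.7927 + 3.6292 × 7.22
ŷ = 67.9955

Step 2: Calculate residual
Residual = 66.90 - 67.9955
Residual = -1.0955

Sign check: y < ŷ, so the point is below the line and the fit overestimates here.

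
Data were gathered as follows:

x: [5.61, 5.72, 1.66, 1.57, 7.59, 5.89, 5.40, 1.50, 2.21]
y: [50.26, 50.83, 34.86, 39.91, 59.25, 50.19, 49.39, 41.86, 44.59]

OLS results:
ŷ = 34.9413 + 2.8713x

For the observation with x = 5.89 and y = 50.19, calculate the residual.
Residual = -1.6633

The residual is the difference between the actual value and the predicted value:

Residual = y - ŷ

Step 1: Calculate predicted value
ŷ = 34.9413 + 2.8713 × 5.89
ŷ = 51.8533

Step 2: Calculate residual
Residual = 50.19 - 51.8533
Residual = -1.6633

The residual is negative, so the observed y = 50.19 sits below the regression line (the line overestimates it by 1.6633).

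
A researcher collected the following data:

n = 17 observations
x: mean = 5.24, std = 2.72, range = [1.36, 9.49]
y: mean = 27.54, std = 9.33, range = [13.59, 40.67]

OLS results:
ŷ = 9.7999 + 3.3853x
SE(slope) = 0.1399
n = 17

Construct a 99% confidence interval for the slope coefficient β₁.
The 99% CI for β₁ is (2.9731, 3.7975)

Confidence interval for the slope:

The 99% CI for β₁ is: β̂₁ ± t*(α/2, n-2) × SE(β̂₁)

Step 1: Find critical t-value
- Confidence level = 0.99
- Degrees of freedom = n - 2 = 17 - 2 = 15
- t*(α/2, 15) = 2.9467

Step 2: Calculate margin of error
Margin = 2.9467 × 0.1399 = 0.4122

Step 3: Construct interval
CI = 3.3853 ± 0.4122
CI = (2.9731, 3.7975)

Interpretation: We are 99% confident that the true slope β₁ lies between 2.9731 and 3.7975.
Since 0 is outside the interval, a two-sided test at α = 0.01 would reject H₀: β₁ = 0.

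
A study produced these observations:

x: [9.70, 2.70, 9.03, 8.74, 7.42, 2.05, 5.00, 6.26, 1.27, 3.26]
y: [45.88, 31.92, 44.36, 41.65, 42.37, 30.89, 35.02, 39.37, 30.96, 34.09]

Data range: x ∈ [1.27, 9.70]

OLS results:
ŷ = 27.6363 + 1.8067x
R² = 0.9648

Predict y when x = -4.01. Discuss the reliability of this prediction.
ŷ = 20.3914, but this is extrapolation (below the data range [1.27, 9.70]) and may be unreliable.

Prediction calculation:
ŷ = 27.6363 + 1.8067 × (-4.01)
ŷ = 20.3914

Reliability:
- Data range: x ∈ [1.27, 9.70]
- Prediction point: x = -4.01 is 5.28 units below the observed range → this is EXTRAPOLATION, not interpolation

Why that matters here:
- Real relationships often flatten, saturate, or turn nonlinear at extremes
- R² describes fit only over the sampled x values; it says nothing about behaviour beyond them
- The linear relationship may not hold outside the observed range

Report the number if required, but flag clearly that it is an extrapolation.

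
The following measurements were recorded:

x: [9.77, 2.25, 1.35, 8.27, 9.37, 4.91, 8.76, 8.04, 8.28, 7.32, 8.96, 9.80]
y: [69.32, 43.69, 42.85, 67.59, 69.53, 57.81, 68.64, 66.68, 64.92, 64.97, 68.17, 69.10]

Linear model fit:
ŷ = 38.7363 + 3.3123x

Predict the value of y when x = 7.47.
ŷ = 63.4792

Plug x = 7.47 into the fitted line:

ŷ = 38.7363 + 3.3123 × 7.47
ŷ = 38.7363 + 24.7429
ŷ = 63.4792

This is a point prediction; actual observations scatter around it by roughly the residual standard deviation.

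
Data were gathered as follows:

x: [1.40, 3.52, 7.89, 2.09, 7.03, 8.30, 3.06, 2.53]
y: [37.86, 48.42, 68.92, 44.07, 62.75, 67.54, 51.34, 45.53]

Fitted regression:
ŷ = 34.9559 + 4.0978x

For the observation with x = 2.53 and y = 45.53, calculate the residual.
Residual = 0.2067

The residual is the difference between the actual value and the predicted value:

Residual = y - ŷ

Step 1: Calculate predicted value
ŷ = 34.9559 + 4.0978 × 2.53
ŷ = 45.3233

Step 2: Calculate residual
Residual = 45.53 - 45.3233
Residual = 0.2067

The residual is positive, so the observed y = 45.53 sits above the regression line (the line underestimates it by 0.2067).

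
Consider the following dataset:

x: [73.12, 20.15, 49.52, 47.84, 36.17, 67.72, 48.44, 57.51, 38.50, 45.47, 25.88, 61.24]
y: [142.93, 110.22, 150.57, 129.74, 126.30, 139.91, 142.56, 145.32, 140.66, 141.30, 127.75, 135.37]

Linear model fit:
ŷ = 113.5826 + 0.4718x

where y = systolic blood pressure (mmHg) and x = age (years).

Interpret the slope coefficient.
For each additional year of age, predicted blood pressure increases by approximately 0.4718 mmHg.

The slope β₁ = 0.4718 gives the rate at which the fitted blood pressure changes with age.

Interpretation:
- Age up by 1 year → predicted blood pressure increases by 0.4718 mmHg
- The effect is assumed constant over the observed range of x (linearity)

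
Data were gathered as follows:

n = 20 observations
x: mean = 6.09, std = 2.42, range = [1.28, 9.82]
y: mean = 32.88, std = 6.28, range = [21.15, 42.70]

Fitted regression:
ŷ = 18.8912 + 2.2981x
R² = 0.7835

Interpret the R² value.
The model explains 78.35% of the variance in y (R² = 0.7835), leaving 21.65% unexplained; the fit is strong.

The coefficient of determination R² is the fraction of the total variation in y that the fitted line accounts for.

Here R² = 0.7835:
- Explained: 78.35% of the variation in y
- Unexplained (residual): 100% − 78.35% = 21.65%
- Rule of thumb (below 0.3 weak; 0.3 to below 0.7 moderate; 0.7 and above strong) → strong

Calculation: R² = 1 − (SS_res / SS_tot), where SS_res is the sum of squared residuals and SS_tot the total sum of squares.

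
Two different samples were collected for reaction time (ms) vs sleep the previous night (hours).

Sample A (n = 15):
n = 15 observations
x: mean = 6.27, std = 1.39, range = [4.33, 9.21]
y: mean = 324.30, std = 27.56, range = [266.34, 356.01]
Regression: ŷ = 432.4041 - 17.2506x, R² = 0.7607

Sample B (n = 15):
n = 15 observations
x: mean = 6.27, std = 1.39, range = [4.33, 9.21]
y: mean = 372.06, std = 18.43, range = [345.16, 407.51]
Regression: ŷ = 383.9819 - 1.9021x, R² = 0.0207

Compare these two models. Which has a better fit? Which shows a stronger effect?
Model A has the better fit (R² = 0.7607 vs 0.0207). Model A shows the stronger effect (|β₁| = 17.2506 vs 1.9021).

Model Comparison:

Fit — compare R²:
- Model A: R² = 0.7607 → 76.07% of variance in reaction time explained
- Model B: R² = 0.0207 → 2.07% of variance in reaction time explained
- 0.7607 > 0.0207 → Model A has the better fit

Effect size (slope magnitude):
- Model A: β₁ = -17.2506 → predicted reaction time falls 17.2506 ms per additional hour of sleep
- Model B: β₁ = -1.9021 → predicted reaction time falls 1.9021 ms per additional hour of sleep
- |-17.2506| > |-1.9021| → Model A shows the stronger marginal effect

Note: A better fit (higher R²) doesn't necessarily mean a more important relationship.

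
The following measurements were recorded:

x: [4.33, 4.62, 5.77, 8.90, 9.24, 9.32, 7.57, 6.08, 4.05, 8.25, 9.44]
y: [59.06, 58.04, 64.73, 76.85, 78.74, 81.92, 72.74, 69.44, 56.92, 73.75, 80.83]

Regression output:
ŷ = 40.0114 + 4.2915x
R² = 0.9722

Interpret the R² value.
The model explains 97.22% of the variance in y (R² = 0.9722), leaving 2.78% unexplained; the fit is strong.

R² = 1 − SS_res/SS_tot compares the residual scatter to the total scatter of y about its mean.

Here R² = 0.9722:
- Explained: 97.22% of the variation in y
- Unexplained (residual): 100% − 97.22% = 2.78%
- Rule of thumb (below 0.3 weak; 0.3 to below 0.7 moderate; 0.7 and above strong) → strong

Note: R² says nothing about causation, and a high R² does not by itself mean the linear form is appropriate — check the residuals.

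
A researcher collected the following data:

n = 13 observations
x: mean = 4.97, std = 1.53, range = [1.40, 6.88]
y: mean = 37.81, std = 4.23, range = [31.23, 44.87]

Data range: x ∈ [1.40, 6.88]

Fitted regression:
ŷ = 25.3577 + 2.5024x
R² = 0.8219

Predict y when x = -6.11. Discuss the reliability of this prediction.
ŷ = 10.0680, but this is extrapolation (below the data range [1.40, 6.88]) and may be unreliable.

Prediction calculation:
ŷ = 25.3577 + 2.5024 × (-6.11)
ŷ = 10.0680

Reliability:
- Data range: x ∈ [1.40, 6.88]
- Prediction point: x = -6.11 is 7.51 units below the observed range → this is EXTRAPOLATION, not interpolation

Why that matters here:
- R² describes fit only over the sampled x values; it says nothing about behaviour beyond them
- The standard error of prediction grows with (x − x̄)², and x = -6.11 is far from x̄ = 4.97

Report the number if required, but flag clearly that it is an extrapolation.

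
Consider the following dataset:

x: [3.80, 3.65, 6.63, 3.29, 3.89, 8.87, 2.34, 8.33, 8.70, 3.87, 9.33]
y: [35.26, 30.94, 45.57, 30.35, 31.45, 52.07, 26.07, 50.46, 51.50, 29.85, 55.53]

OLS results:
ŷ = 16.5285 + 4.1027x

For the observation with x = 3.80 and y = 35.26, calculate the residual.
Residual = 3.1412

The residual is the difference between the actual value and the predicted value:

Residual = y - ŷ

Step 1: Calculate predicted value
ŷ = 16.5285 + 4.1027 × 3.80
ŷ = 32.1188

Step 2: Calculate residual
Residual = 35.26 - 32.1188
Residual = 3.1412

Sign check: y > ŷ, so the point is above the line and the fit underestimates here.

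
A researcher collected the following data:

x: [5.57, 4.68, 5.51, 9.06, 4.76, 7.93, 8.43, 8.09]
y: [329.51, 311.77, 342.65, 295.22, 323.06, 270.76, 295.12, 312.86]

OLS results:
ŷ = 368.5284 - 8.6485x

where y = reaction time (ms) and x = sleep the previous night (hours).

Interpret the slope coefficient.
An increase of one hour in sleep is associated with a 8.6485 ms decrease in predicted reaction time.

The slope coefficient β₁ = -8.6485 represents the marginal effect of sleep on reaction time.

Interpretation:
- Sleep up by 1 hour → predicted reaction time decreases by 8.6485 ms
- This is a linear approximation: the same per-unit change is assumed across the whole observed x range
- The sign (−) gives the direction; the magnitude 8.6485 gives the size of the effect per hour

The intercept β₀ = 368.5284 is the predicted reaction time when sleep = 0; since the smallest observed x is 4.68, this is an extrapolation and mainly anchors the line.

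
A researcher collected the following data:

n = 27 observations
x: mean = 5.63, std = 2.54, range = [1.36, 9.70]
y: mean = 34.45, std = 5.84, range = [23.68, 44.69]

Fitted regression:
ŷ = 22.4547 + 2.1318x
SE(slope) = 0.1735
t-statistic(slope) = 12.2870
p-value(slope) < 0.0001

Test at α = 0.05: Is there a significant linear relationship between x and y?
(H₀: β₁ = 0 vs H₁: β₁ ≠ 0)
Since p-value < 0.0001 < α = 0.05, reject H₀ — the slope is significantly different from 0.

Hypothesis test for the slope coefficient:

H₀: β₁ = 0 (no linear relationship)
H₁: β₁ ≠ 0 (linear relationship exists)

Test statistic: t = β̂₁ / SE(β̂₁) = 2.1318 / 0.1735 = 12.2870

With df = 25, the two-sided p-value for |t| = 12.2870 is <0.0001.

Decision rule: reject H₀ if p-value < α.
p-value < 0.0001 < α = 0.05 → reject H₀.

At α = 0.05 the data do provide convincing evidence of a nonzero slope.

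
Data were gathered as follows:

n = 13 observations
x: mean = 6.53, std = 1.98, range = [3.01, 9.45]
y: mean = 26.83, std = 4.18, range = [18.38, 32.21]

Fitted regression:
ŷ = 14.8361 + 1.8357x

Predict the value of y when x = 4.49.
ŷ = 23.0784

x = 4.49 lies inside the observed range [3.01, 9.45], so the fitted equation applies directly:

ŷ = 14.8361 + 1.8357 × 4.49
ŷ = 14.8361 + 8.2423
ŷ = 23.0784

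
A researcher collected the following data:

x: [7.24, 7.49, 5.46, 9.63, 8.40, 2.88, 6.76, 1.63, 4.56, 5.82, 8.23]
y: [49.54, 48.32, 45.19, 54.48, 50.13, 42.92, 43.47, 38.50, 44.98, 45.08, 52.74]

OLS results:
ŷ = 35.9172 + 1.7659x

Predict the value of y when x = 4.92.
ŷ = 44.6054

Plug x = 4.92 into the fitted line:

ŷ = 35.9172 + 1.7659 × 4.92
ŷ = 35.9172 + 8.6882
ŷ = 44.6054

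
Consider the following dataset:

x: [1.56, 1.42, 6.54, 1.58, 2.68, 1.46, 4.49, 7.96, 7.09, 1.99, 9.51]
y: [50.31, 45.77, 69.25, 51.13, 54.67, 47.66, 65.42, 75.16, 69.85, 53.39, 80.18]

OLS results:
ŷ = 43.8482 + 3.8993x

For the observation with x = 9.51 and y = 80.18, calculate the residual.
Residual = -0.7505

The residual is the difference between the actual value and the predicted value:

Residual = y - ŷ

Step 1: Calculate predicted value
ŷ = 43.8482 + 3.8993 × 9.51
ŷ = 80.9305

Step 2: Calculate residual
Residual = 80.18 - 80.9305
Residual = -0.7505

The residual is negative, so the observed y = 80.18 sits below the regression line (the line overestimates it by 0.7505).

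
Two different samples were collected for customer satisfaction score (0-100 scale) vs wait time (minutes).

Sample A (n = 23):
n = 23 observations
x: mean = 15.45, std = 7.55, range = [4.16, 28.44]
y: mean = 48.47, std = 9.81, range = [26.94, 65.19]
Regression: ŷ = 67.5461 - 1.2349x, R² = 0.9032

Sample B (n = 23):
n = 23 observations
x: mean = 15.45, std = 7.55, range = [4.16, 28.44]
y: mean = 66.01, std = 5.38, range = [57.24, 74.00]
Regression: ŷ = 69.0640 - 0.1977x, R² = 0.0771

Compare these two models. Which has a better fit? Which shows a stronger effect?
Model A has the better fit (R² = 0.9032 vs 0.0771). Model A shows the stronger effect (|β₁| = 1.2349 vs 0.1977).

Model Comparison:

Fit — compare R²:
- Model A: R² = 0.9032 → 90.32% of variance in satisfaction score explained
- Model B: R² = 0.0771 → 7.71% of variance in satisfaction score explained
- 0.9032 > 0.0771 → Model A has the better fit

Which has the larger per-minute effect? (|β₁|)
- Model A: β₁ = -1.2349 → predicted satisfaction score falls 1.2349 points per additional minute of wait time
- Model B: β₁ = -0.1977 → predicted satisfaction score falls 0.1977 points per additional minute of wait time
- |-1.2349| > |-0.1977| → Model A shows the stronger marginal effect

Note: A better fit (higher R²) doesn't necessarily mean a more important relationship.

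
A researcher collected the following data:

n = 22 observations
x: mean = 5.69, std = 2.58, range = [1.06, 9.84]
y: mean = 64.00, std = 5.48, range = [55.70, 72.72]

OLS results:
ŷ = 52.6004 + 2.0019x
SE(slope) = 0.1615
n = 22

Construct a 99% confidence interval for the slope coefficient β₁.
The 99% CI for β₁ is (1.5424, 2.4614)

Confidence interval for the slope:

The 99% CI for β₁ is: β̂₁ ± t*(α/2, n-2) × SE(β̂₁)

Step 1: Find critical t-value
- Confidence level = 0.99
- Degrees of freedom = n - 2 = 22 - 2 = 20
- t*(α/2, 20) = 2.8453

Step 2: Calculate margin of error
Margin = 2.8453 × 0.1615 = 0.4595

Step 3: Construct interval
CI = 2.0019 ± 0.4595
CI = (1.5424, 2.4614)

Interpretation: each one-unit increase in x is associated with a change in mean y of between 1.5424 and 2.4614, with 99% confidence.
Since 0 is outside the interval, a two-sided test at α = 0.01 would reject H₀: β₁ = 0.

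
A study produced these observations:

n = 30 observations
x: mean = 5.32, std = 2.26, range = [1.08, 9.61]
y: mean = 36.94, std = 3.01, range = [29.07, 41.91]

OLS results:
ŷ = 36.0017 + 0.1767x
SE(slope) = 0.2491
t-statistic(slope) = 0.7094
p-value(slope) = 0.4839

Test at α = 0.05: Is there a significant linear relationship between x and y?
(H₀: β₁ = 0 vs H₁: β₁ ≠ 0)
Since p-value = 0.4839 ≥ α = 0.05, fail to reject H₀ — the slope is not significantly different from 0.

Hypothesis test for the slope coefficient:

H₀: β₁ = 0 (no linear relationship)
H₁: β₁ ≠ 0 (linear relationship exists)

Test statistic: t = β̂₁ / SE(β̂₁) = 0.1767 / 0.2491 = 0.7094

The p-value (0.4839) is the probability, under H₀, of a t-statistic at least as extreme as |t| = 0.7094 (two-sided, df = n − 2 = 28).

Decision rule: reject H₀ if p-value < α.
p-value = 0.4839 ≥ α = 0.05 → fail to reject H₀.

There is not sufficient evidence at the 5% significance level to conclude that a linear relationship exists between x and y.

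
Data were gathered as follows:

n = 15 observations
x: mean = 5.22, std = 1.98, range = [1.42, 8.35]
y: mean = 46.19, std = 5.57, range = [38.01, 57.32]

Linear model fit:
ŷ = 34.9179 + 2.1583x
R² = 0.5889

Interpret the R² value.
R² = 0.5889 means 58.89% of the variation in y is explained by the linear relationship with x. This indicates a moderate fit.

R² (coefficient of determination) measures the proportion of variance in y explained by the regression model.

Here R² = 0.5889:
- Explained: 58.89% of the variation in y
- Unexplained (residual): 100% − 58.89% = 41.11%
- Rule of thumb (below 0.3 weak; 0.3 to below 0.7 moderate; 0.7 and above strong) → moderate

Note: R² says nothing about causation, and a high R² does not by itself mean the linear form is appropriate — check the residuals.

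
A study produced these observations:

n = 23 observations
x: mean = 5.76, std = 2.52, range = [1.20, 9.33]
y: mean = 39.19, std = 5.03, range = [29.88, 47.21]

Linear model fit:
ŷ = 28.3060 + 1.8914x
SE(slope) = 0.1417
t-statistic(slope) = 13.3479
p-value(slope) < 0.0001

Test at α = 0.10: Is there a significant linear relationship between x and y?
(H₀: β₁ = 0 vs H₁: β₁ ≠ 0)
Reject H₀: p-value < 0.0001 < α = 0.10. The linear relationship is significant at the 10% level.

Hypothesis test for the slope coefficient:

H₀: β₁ = 0 (no linear relationship)
H₁: β₁ ≠ 0 (linear relationship exists)

Test statistic: t = β̂₁ / SE(β̂₁) = 1.8914 / 0.1417 = 13.3479

The p-value (<0.0001) is the probability, under H₀, of a t-statistic at least as extreme as |t| = 13.3479 (two-sided, df = n − 2 = 21).

Decision rule: reject H₀ if p-value < α.
p-value < 0.0001 < α = 0.10 → reject H₀.

There is sufficient evidence at the 10% significance level to conclude that a linear relationship exists between x and y.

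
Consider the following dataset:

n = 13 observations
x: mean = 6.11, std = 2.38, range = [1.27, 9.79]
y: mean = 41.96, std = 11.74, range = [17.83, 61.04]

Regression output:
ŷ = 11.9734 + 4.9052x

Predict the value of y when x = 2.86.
ŷ = 26.0023

x = 2.86 lies inside the observed range [1.27, 9.79], so the fitted equation applies directly:

ŷ = 11.9734 + 4.9052 × 2.86
ŷ = 11.9734 + 14.0289
ŷ = 26.0023

This is a point prediction; actual observations scatter around it by roughly the residual standard deviation.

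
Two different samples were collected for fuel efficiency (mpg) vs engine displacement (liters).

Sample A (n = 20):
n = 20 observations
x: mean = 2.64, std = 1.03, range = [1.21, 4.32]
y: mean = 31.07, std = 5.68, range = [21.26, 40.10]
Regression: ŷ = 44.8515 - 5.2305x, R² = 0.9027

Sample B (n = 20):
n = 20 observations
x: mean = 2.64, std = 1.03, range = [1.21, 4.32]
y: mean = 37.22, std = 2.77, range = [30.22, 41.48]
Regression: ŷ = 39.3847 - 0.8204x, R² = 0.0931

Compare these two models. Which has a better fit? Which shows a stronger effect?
Model A has the better fit (R² = 0.9027 vs 0.0931). Model A shows the stronger effect (|β₁| = 5.2305 vs 0.8204).

Model Comparison:

Which explains more variance? (R²)
- Model A: R² = 0.9027 → 90.27% of variance in fuel efficiency explained
- Model B: R² = 0.0931 → 9.31% of variance in fuel efficiency explained
- 0.9027 > 0.0931 → Model A has the better fit

Which has the larger per-liter effect? (|β₁|)
- Model A: β₁ = -5.2305 → predicted fuel efficiency falls 5.2305 mpg per additional liter of engine displacement
- Model B: β₁ = -0.8204 → predicted fuel efficiency falls 0.8204 mpg per additional liter of engine displacement
- |-5.2305| > |-0.8204| → Model A shows the stronger marginal effect

Note: The two samples could reflect different populations, time periods, or measurement quality.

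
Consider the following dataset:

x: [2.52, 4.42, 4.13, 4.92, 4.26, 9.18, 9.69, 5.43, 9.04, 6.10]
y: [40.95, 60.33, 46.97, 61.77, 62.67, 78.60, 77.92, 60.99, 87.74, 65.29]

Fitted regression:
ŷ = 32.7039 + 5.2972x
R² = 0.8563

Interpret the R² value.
The model explains 85.63% of the variance in y (R² = 0.8563), leaving 14.37% unexplained; the fit is strong.

R² = 1 − SS_res/SS_tot compares the residual scatter to the total scatter of y about its mean.

Here R² = 0.8563:
- Explained: 85.63% of the variation in y
- Unexplained (residual): 100% − 85.63% = 14.37%
- Rule of thumb (below 0.3 weak; 0.3 to below 0.7 moderate; 0.7 and above strong) → strong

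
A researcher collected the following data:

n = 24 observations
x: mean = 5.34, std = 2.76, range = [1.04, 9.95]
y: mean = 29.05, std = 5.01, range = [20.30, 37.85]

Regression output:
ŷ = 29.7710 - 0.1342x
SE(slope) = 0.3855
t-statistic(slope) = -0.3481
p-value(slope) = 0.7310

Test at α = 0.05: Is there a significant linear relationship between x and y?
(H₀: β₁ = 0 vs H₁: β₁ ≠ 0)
p-value = 0.7310 ≥ α = 0.05, so we fail to reject H₀. The relationship is not significant.

Hypothesis test for the slope coefficient:

H₀: β₁ = 0 (no linear relationship)
H₁: β₁ ≠ 0 (linear relationship exists)

Test statistic: t = β̂₁ / SE(β̂₁) = -0.1342 / 0.3855 = -0.3481

With df = 22, the two-sided p-value for |t| = 0.3481 is 0.7310.

Decision rule: reject H₀ if p-value < α.
p-value = 0.7310 ≥ α = 0.05 → fail to reject H₀.

Conclusion: the linear association between x and y is not significant at the 5% level.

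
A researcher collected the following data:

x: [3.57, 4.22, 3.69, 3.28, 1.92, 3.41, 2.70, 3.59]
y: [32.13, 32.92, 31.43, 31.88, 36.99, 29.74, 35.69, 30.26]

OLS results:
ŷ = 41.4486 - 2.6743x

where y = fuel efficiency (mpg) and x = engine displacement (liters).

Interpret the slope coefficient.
On average, fuel efficiency is about 2.6743 mpg lower for every extra liter of engine displacement.

The slope coefficient β₁ = -2.6743 represents the marginal effect of engine displacement on fuel efficiency.

Interpretation:
- Engine displacement up by 1 liter → predicted fuel efficiency decreases by 2.6743 mpg
- The effect is assumed constant over the observed range of x (linearity)

(β₀ = 41.4486 is the fitted value at x = 0 and is not part of the slope interpretation.)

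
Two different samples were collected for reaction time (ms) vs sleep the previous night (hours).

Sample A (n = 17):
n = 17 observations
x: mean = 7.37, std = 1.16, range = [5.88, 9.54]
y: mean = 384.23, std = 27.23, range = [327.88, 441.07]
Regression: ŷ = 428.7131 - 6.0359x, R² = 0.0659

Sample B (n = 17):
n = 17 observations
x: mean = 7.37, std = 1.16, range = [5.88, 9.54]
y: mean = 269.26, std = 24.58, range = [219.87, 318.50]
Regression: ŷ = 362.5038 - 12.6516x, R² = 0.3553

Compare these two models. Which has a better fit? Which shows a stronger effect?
Model B has the better fit (R² = 0.3553 vs 0.0659). Model B shows the stronger effect (|β₁| = 12.6516 vs 6.0359).

Model Comparison:

Which explains more variance? (R²)
- Model A: R² = 0.0659 → 6.59% of variance in reaction time explained
- Model B: R² = 0.3553 → 35.53% of variance in reaction time explained
- 0.3553 > 0.0659 → Model B has the better fit

Effect size (slope magnitude):
- Model A: β₁ = -6.0359 → predicted reaction time falls 6.0359 ms per additional hour of sleep
- Model B: β₁ = -12.6516 → predicted reaction time falls 12.6516 ms per additional hour of sleep
- |-6.0359| < |-12.6516| → Model B shows the stronger marginal effect

Notes:
- R² measures how tightly points cluster around the line; β₁ measures how steep the line is — they answer different questions.
- The two samples could reflect different populations, time periods, or measurement quality.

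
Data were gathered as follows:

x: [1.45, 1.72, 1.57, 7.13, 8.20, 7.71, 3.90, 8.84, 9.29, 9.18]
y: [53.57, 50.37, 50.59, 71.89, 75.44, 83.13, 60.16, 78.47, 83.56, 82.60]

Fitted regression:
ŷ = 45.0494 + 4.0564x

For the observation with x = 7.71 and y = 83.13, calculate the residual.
Residual = 6.8058

The residual is the difference between the actual value and the predicted value:

Residual = y - ŷ

Step 1: Calculate predicted value
ŷ = 45.0494 + 4.0564 × 7.71
ŷ = 76.3242

Step 2: Calculate residual
Residual = 83.13 - 76.3242
Residual = 6.8058

Interpretation: the model underestimates the actual value by 6.8058 at this point (positive residual → observation lies above the fitted line).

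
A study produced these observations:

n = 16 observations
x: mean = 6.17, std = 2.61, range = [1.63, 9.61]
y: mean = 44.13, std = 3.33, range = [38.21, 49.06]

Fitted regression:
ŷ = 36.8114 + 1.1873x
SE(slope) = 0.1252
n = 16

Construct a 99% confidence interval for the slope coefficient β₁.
The 99% CI for β₁ is (0.8146, 1.5600)

Confidence interval for the slope:

The 99% CI for β₁ is: β̂₁ ± t*(α/2, n-2) × SE(β̂₁)

Step 1: Find critical t-value
- Confidence level = 0.99
- Degrees of freedom = n - 2 = 16 - 2 = 14
- t*(α/2, 14) = 2.9768

Step 2: Calculate margin of error
Margin = 2.9768 × 0.1252 = 0.3727

Step 3: Construct interval
CI = 1.1873 ± 0.3727
CI = (0.8146, 1.5600)

Interpretation: intervals built this way capture the true β₁ in 99% of repeated samples; here the plausible range for the per-unit effect of x on y is 0.8146 to 1.5600.
Since 0 is outside the interval, a two-sided test at α = 0.01 would reject H₀: β₁ = 0.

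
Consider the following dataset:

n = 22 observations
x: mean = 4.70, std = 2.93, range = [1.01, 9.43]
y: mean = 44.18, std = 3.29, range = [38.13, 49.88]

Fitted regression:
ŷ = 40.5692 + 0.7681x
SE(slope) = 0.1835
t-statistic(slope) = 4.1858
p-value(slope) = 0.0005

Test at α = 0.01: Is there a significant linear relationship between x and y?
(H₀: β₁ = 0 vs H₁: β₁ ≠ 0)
Since p-value = 0.0005 < α = 0.01, reject H₀ — the slope is significantly different from 0.

Hypothesis test for the slope coefficient:

H₀: β₁ = 0 (no linear relationship)
H₁: β₁ ≠ 0 (linear relationship exists)

Test statistic: t = β̂₁ / SE(β̂₁) = 0.7681 / 0.1835 = 4.1858

The p-value (0.0005) is the probability, under H₀, of a t-statistic at least as extreme as |t| = 4.1858 (two-sided, df = n − 2 = 20).

Decision rule: reject H₀ if p-value < α.
p-value = 0.0005 < α = 0.01 → reject H₀.

There is sufficient evidence at the 1% significance level to conclude that a linear relationship exists between x and y.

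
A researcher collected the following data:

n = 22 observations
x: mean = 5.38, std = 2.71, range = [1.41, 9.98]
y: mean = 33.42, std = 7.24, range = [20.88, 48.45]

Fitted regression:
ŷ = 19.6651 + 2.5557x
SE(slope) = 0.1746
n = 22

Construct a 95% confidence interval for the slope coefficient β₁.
The 95% CI for β₁ is (2.1915, 2.9199)

Confidence interval for the slope:

The 95% CI for β₁ is: β̂₁ ± t*(α/2, n-2) × SE(β̂₁)

Step 1: Find critical t-value
- Confidence level = 0.95
- Degrees of freedom = n - 2 = 22 - 2 = 20
- t*(α/2, 20) = 2.0860

Step 2: Calculate margin of error
Margin = 2.0860 × 0.1746 = 0.3642

Step 3: Construct interval
CI = 2.5557 ± 0.3642
CI = (2.1915, 2.9199)

Interpretation: each one-unit increase in x is associated with a change in mean y of between 2.1915 and 2.9199, with 95% confidence.
The interval does not include 0, suggesting a significant linear relationship.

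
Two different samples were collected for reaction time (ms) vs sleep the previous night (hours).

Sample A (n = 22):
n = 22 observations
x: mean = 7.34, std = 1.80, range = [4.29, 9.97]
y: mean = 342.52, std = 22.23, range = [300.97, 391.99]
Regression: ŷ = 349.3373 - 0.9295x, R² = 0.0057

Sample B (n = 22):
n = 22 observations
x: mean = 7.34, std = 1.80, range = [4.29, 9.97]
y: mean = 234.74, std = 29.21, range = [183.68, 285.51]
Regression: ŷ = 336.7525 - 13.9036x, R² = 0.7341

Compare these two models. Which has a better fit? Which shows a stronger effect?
Model B has the better fit (R² = 0.7341 vs 0.0057). Model B shows the stronger effect (|β₁| = 13.9036 vs 0.9295).

Model Comparison:

Fit — compare R²:
- Model A: R² = 0.0057 → 0.57% of variance in reaction time explained
- Model B: R² = 0.7341 → 73.41% of variance in reaction time explained
- 0.7341 > 0.0057 → Model B has the better fit

Which has the larger per-hour effect? (|β₁|)
- Model A: β₁ = -0.9295 → predicted reaction time falls 0.9295 ms per additional hour of sleep
- Model B: β₁ = -13.9036 → predicted reaction time falls 13.9036 ms per additional hour of sleep
- |-0.9295| < |-13.9036| → Model B shows the stronger marginal effect

Note: A steeper slope doesn't make a better model if the scatter around the line is large.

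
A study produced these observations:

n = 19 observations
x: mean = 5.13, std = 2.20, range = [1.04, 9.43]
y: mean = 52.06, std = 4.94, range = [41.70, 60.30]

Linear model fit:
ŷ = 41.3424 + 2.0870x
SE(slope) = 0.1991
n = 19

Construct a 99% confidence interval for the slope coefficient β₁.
The 99% CI for β₁ is (1.5100, 2.6640)

Confidence interval for the slope:

The 99% CI for β₁ is: β̂₁ ± t*(α/2, n-2) × SE(β̂₁)

Step 1: Find critical t-value
- Confidence level = 0.99
- Degrees of freedom = n - 2 = 19 - 2 = 17
- t*(α/2, 17) = 2.8982

Step 2: Calculate margin of error
Margin = 2.8982 × 0.1991 = 0.5770

Step 3: Construct interval
CI = 2.0870 ± 0.5770
CI = (1.5100, 2.6640)

Interpretation: We are 99% confident that the true slope β₁ lies between 1.5100 and 2.6640.
Since 0 is outside the interval, a two-sided test at α = 0.01 would reject H₀: β₁ = 0.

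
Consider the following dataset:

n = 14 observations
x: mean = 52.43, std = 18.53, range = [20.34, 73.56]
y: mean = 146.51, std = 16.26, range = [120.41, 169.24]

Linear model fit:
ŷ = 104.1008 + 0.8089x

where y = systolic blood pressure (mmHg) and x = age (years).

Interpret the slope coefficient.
For each additional year of age, predicted blood pressure increases by approximately 0.8089 mmHg.

β₁ = 0.8089 is the change in predicted blood pressure (mmHg) per additional year of age.

Interpretation:
- Age up by 1 year → predicted blood pressure increases by 0.8089 mmHg
- The effect is assumed constant over the observed range of x (linearity)
- The slope describes association in these data, not necessarily a causal effect

The intercept β₀ = 104.1008 is the predicted blood pressure when age = 0; since the smallest observed x is 20.34, this is an extrapolation and mainly anchors the line.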